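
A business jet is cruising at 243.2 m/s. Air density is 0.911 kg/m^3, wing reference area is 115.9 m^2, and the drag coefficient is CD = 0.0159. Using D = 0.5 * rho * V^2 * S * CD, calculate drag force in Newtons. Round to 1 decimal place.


Step 1: Dynamic pressure q = 0.5 * 0.911 * 243.2^2 = 26941.1123 Pa
Step 2: Drag D = q * S * CD = 26941.1123 * 115.9 * 0.0159
Step 3: D = 49647.4 N

49647.4


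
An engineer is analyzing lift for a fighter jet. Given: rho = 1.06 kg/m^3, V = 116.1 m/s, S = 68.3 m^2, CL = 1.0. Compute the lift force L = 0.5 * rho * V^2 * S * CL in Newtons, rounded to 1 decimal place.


Step 1: Calculate dynamic pressure q = 0.5 * 1.06 * 116.1^2 = 0.5 * 1.06 * 13479.21 = 7143.9813 Pa
Step 2: Multiply by wing area and lift coefficient: L = 7143.9813 * 68.3 * 1.0
Step 3: L = 487933.9228 * 1.0 = 487933.9 N

487933.9


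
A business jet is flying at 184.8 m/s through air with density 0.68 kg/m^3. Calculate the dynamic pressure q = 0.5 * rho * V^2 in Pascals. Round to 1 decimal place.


Step 1: V^2 = 184.8^2 = 34151.04
Step 2: q = 0.5 * 0.68 * 34151.04
Step 3: q = 11611.4 Pa

11611.4


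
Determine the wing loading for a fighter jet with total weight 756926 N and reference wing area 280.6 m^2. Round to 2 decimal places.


Step 1: Wing loading = W / S = 756926 / 280.6
Step 2: Wing loading = 2697.53 N/m^2

2697.53


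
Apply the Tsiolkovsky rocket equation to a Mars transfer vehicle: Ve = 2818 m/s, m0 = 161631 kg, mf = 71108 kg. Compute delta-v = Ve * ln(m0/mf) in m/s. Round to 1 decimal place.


Step 1: Mass ratio m0/mf = 161631 / 71108 = 2.273035
Step 2: ln(2.273035) = 0.821116
Step 3: delta-v = 2818 * 0.821116 = 2313.9 m/s

2313.9


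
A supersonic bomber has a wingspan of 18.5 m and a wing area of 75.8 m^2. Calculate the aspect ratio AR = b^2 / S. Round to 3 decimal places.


Step 1: b^2 = 18.5^2 = 342.25
Step 2: AR = 342.25 / 75.8 = 4.515

4.515


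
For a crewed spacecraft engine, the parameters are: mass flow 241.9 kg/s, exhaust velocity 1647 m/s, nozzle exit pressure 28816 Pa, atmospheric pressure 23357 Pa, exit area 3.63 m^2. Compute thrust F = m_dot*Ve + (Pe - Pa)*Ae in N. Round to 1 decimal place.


Step 1: Momentum thrust = m_dot * Ve = 241.9 * 1647 = 398409.3 N
Step 2: Pressure thrust = (Pe - Pa) * Ae = (28816 - 23357) * 3.63 = 19816.17 N
Step 3: Total thrust F = 398409.3 + 19816.17 = 418225.5 N

418225.5


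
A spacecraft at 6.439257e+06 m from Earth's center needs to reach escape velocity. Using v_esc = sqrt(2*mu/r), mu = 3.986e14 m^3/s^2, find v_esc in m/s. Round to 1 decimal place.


Step 1: 2*mu/r = 2 * 3.986e14 / 6.439257e+06 = 123803103.3705
Step 2: v_esc = sqrt(123803103.3705) = 11126.7 m/s

11126.7


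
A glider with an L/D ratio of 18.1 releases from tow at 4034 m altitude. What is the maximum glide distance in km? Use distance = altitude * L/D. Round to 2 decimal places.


Step 1: Glide distance = altitude * L/D = 4034 * 18.1 = 73015.4 m
Step 2: Convert to km: 73015.4 / 1000 = 73.02 km

73.02


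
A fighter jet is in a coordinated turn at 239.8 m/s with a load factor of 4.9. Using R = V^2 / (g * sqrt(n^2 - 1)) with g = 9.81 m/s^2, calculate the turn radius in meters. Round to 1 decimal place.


Step 1: V^2 = 239.8^2 = 57504.04
Step 2: n^2 - 1 = 4.9^2 - 1 = 23.01
Step 3: sqrt(23.01) = 4.796874
Step 4: R = 57504.04 / (9.81 * 4.796874) = 1222.0 m

1222.0


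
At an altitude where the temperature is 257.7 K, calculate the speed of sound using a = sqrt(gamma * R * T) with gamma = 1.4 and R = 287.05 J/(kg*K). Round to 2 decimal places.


Step 1: gamma * R * T = 1.4 * 287.05 * 257.7 = 103561.899
Step 2: a = sqrt(103561.899) = 321.81 m/s

321.81


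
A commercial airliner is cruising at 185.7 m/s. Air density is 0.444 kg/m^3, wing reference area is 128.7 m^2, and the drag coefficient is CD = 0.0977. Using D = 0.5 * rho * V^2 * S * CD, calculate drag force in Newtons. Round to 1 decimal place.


Step 1: Dynamic pressure q = 0.5 * 0.444 * 185.7^2 = 7655.5568 Pa
Step 2: Drag D = q * S * CD = 7655.5568 * 128.7 * 0.0977
Step 3: D = 96260.9 N

96260.9


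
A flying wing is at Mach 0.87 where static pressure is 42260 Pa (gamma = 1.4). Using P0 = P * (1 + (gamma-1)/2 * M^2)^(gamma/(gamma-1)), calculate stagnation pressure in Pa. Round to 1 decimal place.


Step 1: (gamma-1)/2 * M^2 = 0.2 * 0.7569 = 0.15138
Step 2: 1 + 0.15138 = 1.15138
Step 3: Exponent gamma/(gamma-1) = 3.5
Step 4: P0 = 42260 * 1.15138^3.5 = 69214.1 Pa

69214.1


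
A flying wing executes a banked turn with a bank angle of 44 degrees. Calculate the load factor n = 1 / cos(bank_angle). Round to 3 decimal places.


Step 1: Convert 44 degrees to radians = 0.767945
Step 2: cos(44 deg) = 0.71934
Step 3: n = 1 / 0.71934 = 1.390

1.390


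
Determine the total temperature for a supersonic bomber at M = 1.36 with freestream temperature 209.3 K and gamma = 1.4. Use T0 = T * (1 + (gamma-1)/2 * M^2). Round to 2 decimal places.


Step 1: (gamma-1)/2 = 0.2
Step 2: M^2 = 1.8496
Step 3: 1 + 0.2 * 1.8496 = 1.36992
Step 4: T0 = 209.3 * 1.36992 = 286.72 K

286.72


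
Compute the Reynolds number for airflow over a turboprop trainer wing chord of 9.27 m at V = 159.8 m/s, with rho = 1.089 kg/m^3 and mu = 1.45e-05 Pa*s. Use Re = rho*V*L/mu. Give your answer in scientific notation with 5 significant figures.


Step 1: Numerator = rho * V * L = 1.089 * 159.8 * 9.27 = 1613.185794
Step 2: Re = 1613.185794 / 1.45e-05
Step 3: Re = 1.1125e+08

1.1125e+08


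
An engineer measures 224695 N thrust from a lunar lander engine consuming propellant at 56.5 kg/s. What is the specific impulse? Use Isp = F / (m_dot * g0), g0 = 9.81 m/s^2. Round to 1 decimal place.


Step 1: m_dot * g0 = 56.5 * 9.81 = 554.26
Step 2: Isp = 224695 / 554.26 = 405.4 s

405.4


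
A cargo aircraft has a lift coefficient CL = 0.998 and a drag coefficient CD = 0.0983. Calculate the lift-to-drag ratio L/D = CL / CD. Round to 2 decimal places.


Step 1: L/D = CL / CD = 0.998 / 0.0983
Step 2: L/D = 10.15

10.15


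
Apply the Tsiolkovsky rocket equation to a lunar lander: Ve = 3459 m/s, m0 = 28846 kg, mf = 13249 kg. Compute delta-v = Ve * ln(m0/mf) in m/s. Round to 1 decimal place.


Step 1: Mass ratio m0/mf = 28846 / 13249 = 2.177221
Step 2: ln(2.177221) = 0.778049
Step 3: delta-v = 3459 * 0.778049 = 2691.3 m/s

2691.3


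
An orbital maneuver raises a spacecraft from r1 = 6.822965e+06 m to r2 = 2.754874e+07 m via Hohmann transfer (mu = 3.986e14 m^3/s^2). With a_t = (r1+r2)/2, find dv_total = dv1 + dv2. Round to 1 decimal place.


Step 1: Transfer semi-major axis a_t = (6.822965e+06 + 2.754874e+07) / 2 = 1.718585e+07 m
Step 2: v1 (circular at r1) = sqrt(mu/r1) = 7643.32 m/s
Step 3: v_t1 = sqrt(mu*(2/r1 - 1/a_t)) = 9677.15 m/s
Step 4: dv1 = |9677.15 - 7643.32| = 2033.83 m/s
Step 5: v2 (circular at r2) = 3803.8 m/s, v_t2 = 2396.73 m/s
Step 6: dv2 = |3803.8 - 2396.73| = 1407.07 m/s
Step 7: Total delta-v = 2033.83 + 1407.07 = 3440.9 m/s

3440.9


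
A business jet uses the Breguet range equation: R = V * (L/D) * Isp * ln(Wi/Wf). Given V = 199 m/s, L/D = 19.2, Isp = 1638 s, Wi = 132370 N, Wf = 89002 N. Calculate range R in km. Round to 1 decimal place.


Step 1: Coefficient = V * (L/D) * Isp = 199 * 19.2 * 1638 = 6258470.4 m
Step 2: Wi/Wf = 132370 / 89002 = 1.48727
Step 3: ln(1.48727) = 0.396942
Step 4: R = 6258470.4 * 0.396942 = 2484250.9 m = 2484.3 km

2484.3


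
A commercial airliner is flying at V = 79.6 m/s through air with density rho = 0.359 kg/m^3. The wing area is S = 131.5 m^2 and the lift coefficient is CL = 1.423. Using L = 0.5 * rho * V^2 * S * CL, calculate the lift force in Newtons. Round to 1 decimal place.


Step 1: Calculate dynamic pressure q = 0.5 * 0.359 * 79.6^2 = 0.5 * 0.359 * 6336.16 = 1137.3407 Pa
Step 2: Multiply by wing area and lift coefficient: L = 1137.3407 * 131.5 * 1.423
Step 3: L = 149560.3047 * 1.423 = 212824.3 N

212824.3


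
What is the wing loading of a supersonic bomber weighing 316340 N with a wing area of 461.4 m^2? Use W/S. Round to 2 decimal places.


Step 1: Wing loading = W / S = 316340 / 461.4
Step 2: Wing loading = 685.61 N/m^2

685.61


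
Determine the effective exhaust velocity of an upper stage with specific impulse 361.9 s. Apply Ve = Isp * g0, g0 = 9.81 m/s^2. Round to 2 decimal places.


Step 1: Ve = Isp * g0 = 361.9 * 9.81
Step 2: Ve = 3550.24 m/s

3550.24


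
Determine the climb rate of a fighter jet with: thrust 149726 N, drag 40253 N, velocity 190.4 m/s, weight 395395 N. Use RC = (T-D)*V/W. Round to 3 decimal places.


Step 1: Excess thrust = T - D = 149726 - 40253 = 109473 N
Step 2: Excess power = 109473 * 190.4 = 20843659.2 W
Step 3: RC = 20843659.2 / 395395 = 52.716 m/s

52.716


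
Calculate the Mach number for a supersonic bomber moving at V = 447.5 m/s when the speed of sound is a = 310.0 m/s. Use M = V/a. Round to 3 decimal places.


Step 1: M = V / a = 447.5 / 310.0
Step 2: M = 1.444

1.444


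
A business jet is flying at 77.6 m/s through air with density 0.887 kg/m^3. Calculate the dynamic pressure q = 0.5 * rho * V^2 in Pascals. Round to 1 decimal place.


Step 1: V^2 = 77.6^2 = 6021.76
Step 2: q = 0.5 * 0.887 * 6021.76
Step 3: q = 2670.7 Pa

2670.7


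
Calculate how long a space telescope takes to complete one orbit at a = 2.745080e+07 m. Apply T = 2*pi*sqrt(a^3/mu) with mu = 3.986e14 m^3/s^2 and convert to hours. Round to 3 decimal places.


Step 1: a^3 / mu = 2.068545e+22 / 3.986e14 = 5.189526e+07
Step 2: sqrt(5.189526e+07) = 7203.8367 s
Step 3: T = 2*pi * 7203.8367 = 45263.04 s
Step 4: T in hours = 45263.04 / 3600 = 12.573 hours

12.573


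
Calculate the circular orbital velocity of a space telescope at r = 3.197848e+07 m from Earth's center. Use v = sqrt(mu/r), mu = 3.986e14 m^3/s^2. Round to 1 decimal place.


Step 1: mu / r = 3.986e14 / 3.197848e+07 = 12464632.4653
Step 2: v = sqrt(12464632.4653) = 3530.5 m/s

3530.5


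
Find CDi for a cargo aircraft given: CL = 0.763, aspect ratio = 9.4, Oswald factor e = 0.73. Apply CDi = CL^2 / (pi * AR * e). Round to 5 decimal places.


Step 1: CL^2 = 0.763^2 = 0.582169
Step 2: pi * AR * e = 3.14159 * 9.4 * 0.73 = 21.557609
Step 3: CDi = 0.582169 / 21.557609 = 0.02701

0.02701


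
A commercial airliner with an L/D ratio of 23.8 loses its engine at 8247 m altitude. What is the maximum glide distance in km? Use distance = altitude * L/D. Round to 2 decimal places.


Step 1: Glide distance = altitude * L/D = 8247 * 23.8 = 196278.6 m
Step 2: Convert to km: 196278.6 / 1000 = 196.28 km

196.28


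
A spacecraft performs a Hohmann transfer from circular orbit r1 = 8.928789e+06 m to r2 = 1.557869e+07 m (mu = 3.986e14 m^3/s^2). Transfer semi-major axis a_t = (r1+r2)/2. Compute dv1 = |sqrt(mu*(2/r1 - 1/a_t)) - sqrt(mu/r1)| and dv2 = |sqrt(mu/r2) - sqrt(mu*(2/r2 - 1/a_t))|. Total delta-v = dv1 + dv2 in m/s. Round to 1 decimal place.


Step 1: Transfer semi-major axis a_t = (8.928789e+06 + 1.557869e+07) / 2 = 1.225374e+07 m
Step 2: v1 (circular at r1) = sqrt(mu/r1) = 6681.48 m/s
Step 3: v_t1 = sqrt(mu*(2/r1 - 1/a_t)) = 7533.62 m/s
Step 4: dv1 = |7533.62 - 6681.48| = 852.14 m/s
Step 5: v2 (circular at r2) = 5058.28 m/s, v_t2 = 4317.83 m/s
Step 6: dv2 = |5058.28 - 4317.83| = 740.46 m/s
Step 7: Total delta-v = 852.14 + 740.46 = 1592.6 m/s

1592.6


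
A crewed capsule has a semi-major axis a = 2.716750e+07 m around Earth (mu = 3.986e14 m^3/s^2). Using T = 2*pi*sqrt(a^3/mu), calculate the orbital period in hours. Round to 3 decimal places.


Step 1: a^3 / mu = 2.005160e+22 / 3.986e14 = 5.030507e+07
Step 2: sqrt(5.030507e+07) = 7092.6065 s
Step 3: T = 2*pi * 7092.6065 = 44564.16 s
Step 4: T in hours = 44564.16 / 3600 = 12.379 hours

12.379


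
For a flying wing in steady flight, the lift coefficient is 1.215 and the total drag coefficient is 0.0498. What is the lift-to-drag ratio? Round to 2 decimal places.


Step 1: L/D = CL / CD = 1.215 / 0.0498
Step 2: L/D = 24.40

24.40


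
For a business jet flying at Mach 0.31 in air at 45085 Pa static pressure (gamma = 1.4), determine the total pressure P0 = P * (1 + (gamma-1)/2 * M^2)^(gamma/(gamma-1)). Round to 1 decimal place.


Step 1: (gamma-1)/2 * M^2 = 0.2 * 0.0961 = 0.01922
Step 2: 1 + 0.01922 = 1.01922
Step 3: Exponent gamma/(gamma-1) = 3.5
Step 4: P0 = 45085 * 1.01922^3.5 = 48191.4 Pa

48191.4


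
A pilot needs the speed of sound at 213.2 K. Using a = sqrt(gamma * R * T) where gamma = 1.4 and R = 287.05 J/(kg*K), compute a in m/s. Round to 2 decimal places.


Step 1: gamma * R * T = 1.4 * 287.05 * 213.2 = 85678.684
Step 2: a = sqrt(85678.684) = 292.71 m/s

292.71


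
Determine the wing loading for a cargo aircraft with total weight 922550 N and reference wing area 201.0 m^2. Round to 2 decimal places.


Step 1: Wing loading = W / S = 922550 / 201.0
Step 2: Wing loading = 4589.80 N/m^2

4589.80


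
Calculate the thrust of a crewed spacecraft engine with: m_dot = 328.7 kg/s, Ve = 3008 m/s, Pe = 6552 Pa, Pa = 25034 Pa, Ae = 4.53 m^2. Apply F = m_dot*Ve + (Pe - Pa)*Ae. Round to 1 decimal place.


Step 1: Momentum thrust = m_dot * Ve = 328.7 * 3008 = 988729.6 N
Step 2: Pressure thrust = (Pe - Pa) * Ae = (6552 - 25034) * 4.53 = -83723.46 N
Step 3: Total thrust F = 988729.6 + -83723.46 = 905006.1 N

905006.1


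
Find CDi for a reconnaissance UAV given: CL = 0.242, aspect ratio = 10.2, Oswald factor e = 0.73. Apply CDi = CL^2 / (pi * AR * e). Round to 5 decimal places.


Step 1: CL^2 = 0.242^2 = 0.058564
Step 2: pi * AR * e = 3.14159 * 10.2 * 0.73 = 23.392299
Step 3: CDi = 0.058564 / 23.392299 = 0.00250

0.00250


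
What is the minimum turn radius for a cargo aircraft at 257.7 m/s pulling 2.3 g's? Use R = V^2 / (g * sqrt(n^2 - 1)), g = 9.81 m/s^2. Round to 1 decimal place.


Step 1: V^2 = 257.7^2 = 66409.29
Step 2: n^2 - 1 = 2.3^2 - 1 = 4.29
Step 3: sqrt(4.29) = 2.071232
Step 4: R = 66409.29 / (9.81 * 2.071232) = 3268.4 m

3268.4


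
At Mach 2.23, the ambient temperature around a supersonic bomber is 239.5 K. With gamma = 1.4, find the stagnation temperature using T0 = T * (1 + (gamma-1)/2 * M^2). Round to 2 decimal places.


Step 1: (gamma-1)/2 = 0.2
Step 2: M^2 = 4.9729
Step 3: 1 + 0.2 * 4.9729 = 1.99458
Step 4: T0 = 239.5 * 1.99458 = 477.70 K

477.70


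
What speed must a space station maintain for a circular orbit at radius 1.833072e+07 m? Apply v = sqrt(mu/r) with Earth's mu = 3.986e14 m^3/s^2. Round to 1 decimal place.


Step 1: mu / r = 3.986e14 / 1.833072e+07 = 21744917.821
Step 2: v = sqrt(21744917.821) = 4663.1 m/s

4663.1


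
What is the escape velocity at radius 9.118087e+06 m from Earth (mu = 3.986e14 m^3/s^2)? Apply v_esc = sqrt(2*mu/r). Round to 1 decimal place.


Step 1: 2*mu/r = 2 * 3.986e14 / 9.118087e+06 = 87430620.0412
Step 2: v_esc = sqrt(87430620.0412) = 9350.4 m/s

9350.4


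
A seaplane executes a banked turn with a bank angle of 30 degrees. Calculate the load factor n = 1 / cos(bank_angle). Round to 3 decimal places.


Step 1: Convert 30 degrees to radians = 0.523599
Step 2: cos(30 deg) = 0.866025
Step 3: n = 1 / 0.866025 = 1.155

1.155


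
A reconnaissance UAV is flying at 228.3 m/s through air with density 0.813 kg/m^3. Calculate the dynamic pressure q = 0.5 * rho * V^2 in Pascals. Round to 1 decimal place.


Step 1: V^2 = 228.3^2 = 52120.89
Step 2: q = 0.5 * 0.813 * 52120.89
Step 3: q = 21187.1 Pa

21187.1


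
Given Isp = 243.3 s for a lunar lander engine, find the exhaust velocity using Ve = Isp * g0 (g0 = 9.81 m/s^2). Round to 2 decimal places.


Step 1: Ve = Isp * g0 = 243.3 * 9.81
Step 2: Ve = 2386.77 m/s

2386.77


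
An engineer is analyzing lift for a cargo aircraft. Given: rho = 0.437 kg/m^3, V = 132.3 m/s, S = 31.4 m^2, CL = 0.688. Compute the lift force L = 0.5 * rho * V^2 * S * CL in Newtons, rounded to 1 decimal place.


Step 1: Calculate dynamic pressure q = 0.5 * 0.437 * 132.3^2 = 0.5 * 0.437 * 17503.29 = 3824.4689 Pa
Step 2: Multiply by wing area and lift coefficient: L = 3824.4689 * 31.4 * 0.688
Step 3: L = 120088.3224 * 0.688 = 82620.8 N

82620.8


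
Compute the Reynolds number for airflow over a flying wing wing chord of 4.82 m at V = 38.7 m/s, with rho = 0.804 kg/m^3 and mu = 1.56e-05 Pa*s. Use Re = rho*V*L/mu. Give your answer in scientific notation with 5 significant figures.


Step 1: Numerator = rho * V * L = 0.804 * 38.7 * 4.82 = 149.973336
Step 2: Re = 149.973336 / 1.56e-05
Step 3: Re = 9.6137e+06

9.6137e+06


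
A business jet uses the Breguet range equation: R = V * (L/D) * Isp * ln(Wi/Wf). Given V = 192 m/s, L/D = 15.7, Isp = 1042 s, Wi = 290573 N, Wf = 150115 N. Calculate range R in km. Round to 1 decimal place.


Step 1: Coefficient = V * (L/D) * Isp = 192 * 15.7 * 1042 = 3141004.8 m
Step 2: Wi/Wf = 290573 / 150115 = 1.935669
Step 3: ln(1.935669) = 0.660453
Step 4: R = 3141004.8 * 0.660453 = 2074486.6 m = 2074.5 km

2074.5


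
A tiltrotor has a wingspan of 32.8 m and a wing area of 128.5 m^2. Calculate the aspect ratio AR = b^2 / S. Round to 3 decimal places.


Step 1: b^2 = 32.8^2 = 1075.84
Step 2: AR = 1075.84 / 128.5 = 8.372

8.372


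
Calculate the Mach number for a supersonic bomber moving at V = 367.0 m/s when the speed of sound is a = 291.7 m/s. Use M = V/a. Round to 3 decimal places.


Step 1: M = V / a = 367.0 / 291.7
Step 2: M = 1.258

1.258


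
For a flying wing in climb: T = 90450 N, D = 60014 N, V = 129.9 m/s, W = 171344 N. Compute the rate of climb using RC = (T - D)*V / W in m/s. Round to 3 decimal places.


Step 1: Excess thrust = T - D = 90450 - 60014 = 30436 N
Step 2: Excess power = 30436 * 129.9 = 3953636.4 W
Step 3: RC = 3953636.4 / 171344 = 23.074 m/s

23.074


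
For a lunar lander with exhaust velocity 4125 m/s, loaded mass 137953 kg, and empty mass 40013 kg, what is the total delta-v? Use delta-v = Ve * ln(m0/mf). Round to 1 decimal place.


Step 1: Mass ratio m0/mf = 137953 / 40013 = 3.447704
Step 2: ln(3.447704) = 1.237709
Step 3: delta-v = 4125 * 1.237709 = 5105.5 m/s

5105.5


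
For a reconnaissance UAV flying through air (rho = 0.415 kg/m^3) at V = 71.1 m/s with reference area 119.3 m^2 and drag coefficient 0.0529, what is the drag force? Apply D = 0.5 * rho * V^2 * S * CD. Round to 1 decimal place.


Step 1: Dynamic pressure q = 0.5 * 0.415 * 71.1^2 = 1048.9561 Pa
Step 2: Drag D = q * S * CD = 1048.9561 * 119.3 * 0.0529
Step 3: D = 6619.9 N

6619.9


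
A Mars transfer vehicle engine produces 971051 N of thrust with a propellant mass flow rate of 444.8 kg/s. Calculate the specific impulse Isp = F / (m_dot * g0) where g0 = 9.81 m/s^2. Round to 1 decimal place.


Step 1: m_dot * g0 = 444.8 * 9.81 = 4363.49
Step 2: Isp = 971051 / 4363.49 = 222.5 s

222.5


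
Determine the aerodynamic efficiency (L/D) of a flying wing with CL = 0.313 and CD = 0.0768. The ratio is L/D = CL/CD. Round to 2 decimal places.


Step 1: L/D = CL / CD = 0.313 / 0.0768
Step 2: L/D = 4.08

4.08


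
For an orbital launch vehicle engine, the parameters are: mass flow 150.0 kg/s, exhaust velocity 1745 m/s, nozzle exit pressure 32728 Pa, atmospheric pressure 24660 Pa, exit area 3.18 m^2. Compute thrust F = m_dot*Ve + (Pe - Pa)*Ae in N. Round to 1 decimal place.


Step 1: Momentum thrust = m_dot * Ve = 150.0 * 1745 = 261750.0 N
Step 2: Pressure thrust = (Pe - Pa) * Ae = (32728 - 24660) * 3.18 = 25656.24 N
Step 3: Total thrust F = 261750.0 + 25656.24 = 287406.2 N

287406.2


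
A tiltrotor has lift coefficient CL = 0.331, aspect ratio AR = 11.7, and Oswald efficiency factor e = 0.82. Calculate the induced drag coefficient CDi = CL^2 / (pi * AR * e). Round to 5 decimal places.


Step 1: CL^2 = 0.331^2 = 0.109561
Step 2: pi * AR * e = 3.14159 * 11.7 * 0.82 = 30.14044
Step 3: CDi = 0.109561 / 30.14044 = 0.00364

0.00364


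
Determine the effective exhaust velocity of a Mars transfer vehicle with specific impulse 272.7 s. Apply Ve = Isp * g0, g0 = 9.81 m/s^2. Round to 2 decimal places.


Step 1: Ve = Isp * g0 = 272.7 * 9.81
Step 2: Ve = 2675.19 m/s

2675.19


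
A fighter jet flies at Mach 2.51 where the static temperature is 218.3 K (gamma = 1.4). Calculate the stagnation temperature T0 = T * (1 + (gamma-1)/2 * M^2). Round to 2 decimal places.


Step 1: (gamma-1)/2 = 0.2
Step 2: M^2 = 6.3001
Step 3: 1 + 0.2 * 6.3001 = 2.26002
Step 4: T0 = 218.3 * 2.26002 = 493.36 K

493.36


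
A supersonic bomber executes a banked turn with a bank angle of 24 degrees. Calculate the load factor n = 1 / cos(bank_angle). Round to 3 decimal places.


Step 1: Convert 24 degrees to radians = 0.418879
Step 2: cos(24 deg) = 0.913545
Step 3: n = 1 / 0.913545 = 1.095

1.095


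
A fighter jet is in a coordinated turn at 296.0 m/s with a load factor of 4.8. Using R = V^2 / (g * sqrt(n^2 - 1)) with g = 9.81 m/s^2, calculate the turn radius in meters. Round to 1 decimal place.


Step 1: V^2 = 296.0^2 = 87616.0
Step 2: n^2 - 1 = 4.8^2 - 1 = 22.04
Step 3: sqrt(22.04) = 4.694678
Step 4: R = 87616.0 / (9.81 * 4.694678) = 1902.4 m

1902.4


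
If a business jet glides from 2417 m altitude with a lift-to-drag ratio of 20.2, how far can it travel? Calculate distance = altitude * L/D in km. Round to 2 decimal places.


Step 1: Glide distance = altitude * L/D = 2417 * 20.2 = 48823.4 m
Step 2: Convert to km: 48823.4 / 1000 = 48.82 km

48.82


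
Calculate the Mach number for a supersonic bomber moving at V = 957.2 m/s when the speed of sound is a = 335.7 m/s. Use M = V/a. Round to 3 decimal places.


Step 1: M = V / a = 957.2 / 335.7
Step 2: M = 2.851

2.851


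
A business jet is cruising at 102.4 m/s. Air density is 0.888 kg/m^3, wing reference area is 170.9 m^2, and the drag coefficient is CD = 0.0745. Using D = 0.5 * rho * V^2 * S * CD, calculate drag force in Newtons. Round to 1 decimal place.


Step 1: Dynamic pressure q = 0.5 * 0.888 * 102.4^2 = 4655.6774 Pa
Step 2: Drag D = q * S * CD = 4655.6774 * 170.9 * 0.0745
Step 3: D = 59276.3 N

59276.3


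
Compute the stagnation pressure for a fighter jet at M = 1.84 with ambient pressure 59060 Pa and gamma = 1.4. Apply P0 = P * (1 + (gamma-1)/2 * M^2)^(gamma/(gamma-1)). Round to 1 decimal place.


Step 1: (gamma-1)/2 * M^2 = 0.2 * 3.3856 = 0.67712
Step 2: 1 + 0.67712 = 1.67712
Step 3: Exponent gamma/(gamma-1) = 3.5
Step 4: P0 = 59060 * 1.67712^3.5 = 360801.2 Pa

360801.2


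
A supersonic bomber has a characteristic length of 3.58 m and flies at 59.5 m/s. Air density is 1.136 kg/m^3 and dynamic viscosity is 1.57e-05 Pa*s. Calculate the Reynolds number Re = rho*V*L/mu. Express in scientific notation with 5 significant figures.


Step 1: Numerator = rho * V * L = 1.136 * 59.5 * 3.58 = 241.97936
Step 2: Re = 241.97936 / 1.57e-05
Step 3: Re = 1.5413e+07

1.5413e+07


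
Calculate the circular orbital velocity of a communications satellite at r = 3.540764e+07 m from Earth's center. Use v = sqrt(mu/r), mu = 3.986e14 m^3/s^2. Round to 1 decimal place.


Step 1: mu / r = 3.986e14 / 3.540764e+07 = 11257457.4301
Step 2: v = sqrt(11257457.4301) = 3355.2 m/s

3355.2


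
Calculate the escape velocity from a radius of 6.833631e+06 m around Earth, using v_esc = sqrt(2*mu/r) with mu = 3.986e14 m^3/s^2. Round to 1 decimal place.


Step 1: 2*mu/r = 2 * 3.986e14 / 6.833631e+06 = 116658332.8834
Step 2: v_esc = sqrt(116658332.8834) = 10800.8 m/s

10800.8


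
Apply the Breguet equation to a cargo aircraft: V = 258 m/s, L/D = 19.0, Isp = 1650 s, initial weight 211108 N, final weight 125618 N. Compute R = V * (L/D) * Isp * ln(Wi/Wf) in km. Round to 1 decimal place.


Step 1: Coefficient = V * (L/D) * Isp = 258 * 19.0 * 1650 = 8088300.0 m
Step 2: Wi/Wf = 211108 / 125618 = 1.680555
Step 3: ln(1.680555) = 0.519124
Step 4: R = 8088300.0 * 0.519124 = 4198833.0 m = 4198.8 km

4198.8


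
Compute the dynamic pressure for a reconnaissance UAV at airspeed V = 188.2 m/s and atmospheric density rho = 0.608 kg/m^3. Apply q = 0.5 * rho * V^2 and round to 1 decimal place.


Step 1: V^2 = 188.2^2 = 35419.24
Step 2: q = 0.5 * 0.608 * 35419.24
Step 3: q = 10767.4 Pa

10767.4


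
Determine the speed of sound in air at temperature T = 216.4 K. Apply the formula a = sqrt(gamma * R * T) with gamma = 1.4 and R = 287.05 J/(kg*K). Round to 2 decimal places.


Step 1: gamma * R * T = 1.4 * 287.05 * 216.4 = 86964.668
Step 2: a = sqrt(86964.668) = 294.90 m/s

294.90


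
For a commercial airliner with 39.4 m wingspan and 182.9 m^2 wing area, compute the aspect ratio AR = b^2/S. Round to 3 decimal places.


Step 1: b^2 = 39.4^2 = 1552.36
Step 2: AR = 1552.36 / 182.9 = 8.487

8.487


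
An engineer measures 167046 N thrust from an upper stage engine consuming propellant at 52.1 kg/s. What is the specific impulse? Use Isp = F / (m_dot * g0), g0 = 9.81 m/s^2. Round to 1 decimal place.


Step 1: m_dot * g0 = 52.1 * 9.81 = 511.1
Step 2: Isp = 167046 / 511.1 = 326.8 s

326.8


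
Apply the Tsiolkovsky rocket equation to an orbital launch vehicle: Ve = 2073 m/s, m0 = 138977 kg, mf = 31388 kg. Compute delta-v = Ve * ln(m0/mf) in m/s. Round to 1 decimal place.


Step 1: Mass ratio m0/mf = 138977 / 31388 = 4.427711
Step 2: ln(4.427711) = 1.487883
Step 3: delta-v = 2073 * 1.487883 = 3084.4 m/s

3084.4


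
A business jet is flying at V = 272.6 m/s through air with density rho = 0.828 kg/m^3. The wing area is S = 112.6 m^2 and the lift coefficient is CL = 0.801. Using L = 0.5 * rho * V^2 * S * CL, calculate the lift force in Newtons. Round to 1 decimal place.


Step 1: Calculate dynamic pressure q = 0.5 * 0.828 * 272.6^2 = 0.5 * 0.828 * 74310.76 = 30764.6546 Pa
Step 2: Multiply by wing area and lift coefficient: L = 30764.6546 * 112.6 * 0.801
Step 3: L = 3464100.1125 * 0.801 = 2774744.2 N

2774744.2


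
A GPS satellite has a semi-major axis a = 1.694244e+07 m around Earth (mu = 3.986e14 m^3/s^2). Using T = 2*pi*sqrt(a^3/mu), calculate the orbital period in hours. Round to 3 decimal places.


Step 1: a^3 / mu = 4.863264e+21 / 3.986e14 = 1.220086e+07
Step 2: sqrt(1.220086e+07) = 3492.9735 s
Step 3: T = 2*pi * 3492.9735 = 21947.0 s
Step 4: T in hours = 21947.0 / 3600 = 6.096 hours

6.096


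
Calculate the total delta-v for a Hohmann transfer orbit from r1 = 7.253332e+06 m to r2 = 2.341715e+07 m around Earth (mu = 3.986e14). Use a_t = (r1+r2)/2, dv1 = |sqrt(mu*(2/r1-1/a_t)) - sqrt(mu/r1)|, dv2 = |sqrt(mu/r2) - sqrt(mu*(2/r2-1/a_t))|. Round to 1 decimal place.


Step 1: Transfer semi-major axis a_t = (7.253332e+06 + 2.341715e+07) / 2 = 1.533524e+07 m
Step 2: v1 (circular at r1) = sqrt(mu/r1) = 7413.1 m/s
Step 3: v_t1 = sqrt(mu*(2/r1 - 1/a_t)) = 9160.55 m/s
Step 4: dv1 = |9160.55 - 7413.1| = 1747.45 m/s
Step 5: v2 (circular at r2) = 4125.74 m/s, v_t2 = 2837.43 m/s
Step 6: dv2 = |4125.74 - 2837.43| = 1288.31 m/s
Step 7: Total delta-v = 1747.45 + 1288.31 = 3035.8 m/s

3035.8


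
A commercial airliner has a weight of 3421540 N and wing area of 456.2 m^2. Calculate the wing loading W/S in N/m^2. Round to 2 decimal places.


Step 1: Wing loading = W / S = 3421540 / 456.2
Step 2: Wing loading = 7500.09 N/m^2

7500.09


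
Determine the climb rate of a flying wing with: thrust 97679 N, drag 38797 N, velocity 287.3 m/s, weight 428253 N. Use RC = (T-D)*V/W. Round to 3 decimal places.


Step 1: Excess thrust = T - D = 97679 - 38797 = 58882 N
Step 2: Excess power = 58882 * 287.3 = 16916798.6 W
Step 3: RC = 16916798.6 / 428253 = 39.502 m/s

39.502


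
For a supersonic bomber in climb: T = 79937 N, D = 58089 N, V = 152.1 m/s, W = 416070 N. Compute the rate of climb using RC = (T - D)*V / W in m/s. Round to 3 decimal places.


Step 1: Excess thrust = T - D = 79937 - 58089 = 21848 N
Step 2: Excess power = 21848 * 152.1 = 3323080.8 W
Step 3: RC = 3323080.8 / 416070 = 7.987 m/s

7.987


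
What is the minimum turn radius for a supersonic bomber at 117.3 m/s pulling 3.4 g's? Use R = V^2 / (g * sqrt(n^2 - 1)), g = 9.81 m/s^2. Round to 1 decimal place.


Step 1: V^2 = 117.3^2 = 13759.29
Step 2: n^2 - 1 = 3.4^2 - 1 = 10.56
Step 3: sqrt(10.56) = 3.249615
Step 4: R = 13759.29 / (9.81 * 3.249615) = 431.6 m

431.6


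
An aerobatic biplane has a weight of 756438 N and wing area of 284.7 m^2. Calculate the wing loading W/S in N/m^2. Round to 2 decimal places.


Step 1: Wing loading = W / S = 756438 / 284.7
Step 2: Wing loading = 2656.97 N/m^2

2656.97


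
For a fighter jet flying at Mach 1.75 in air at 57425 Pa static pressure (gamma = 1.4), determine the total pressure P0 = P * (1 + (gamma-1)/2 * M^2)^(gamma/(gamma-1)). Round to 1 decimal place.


Step 1: (gamma-1)/2 * M^2 = 0.2 * 3.0625 = 0.6125
Step 2: 1 + 0.6125 = 1.6125
Step 3: Exponent gamma/(gamma-1) = 3.5
Step 4: P0 = 57425 * 1.6125^3.5 = 305738.4 Pa

305738.4


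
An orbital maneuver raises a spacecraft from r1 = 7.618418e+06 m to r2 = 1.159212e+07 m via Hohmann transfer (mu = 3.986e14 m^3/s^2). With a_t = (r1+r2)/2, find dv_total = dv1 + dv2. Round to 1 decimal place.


Step 1: Transfer semi-major axis a_t = (7.618418e+06 + 1.159212e+07) / 2 = 9.605269e+06 m
Step 2: v1 (circular at r1) = sqrt(mu/r1) = 7233.3 m/s
Step 3: v_t1 = sqrt(mu*(2/r1 - 1/a_t)) = 7946.26 m/s
Step 4: dv1 = |7946.26 - 7233.3| = 712.97 m/s
Step 5: v2 (circular at r2) = 5863.91 m/s, v_t2 = 5222.34 m/s
Step 6: dv2 = |5863.91 - 5222.34| = 641.57 m/s
Step 7: Total delta-v = 712.97 + 641.57 = 1354.5 m/s

1354.5


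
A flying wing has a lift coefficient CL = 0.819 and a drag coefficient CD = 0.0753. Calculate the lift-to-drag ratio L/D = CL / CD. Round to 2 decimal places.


Step 1: L/D = CL / CD = 0.819 / 0.0753
Step 2: L/D = 10.88

10.88


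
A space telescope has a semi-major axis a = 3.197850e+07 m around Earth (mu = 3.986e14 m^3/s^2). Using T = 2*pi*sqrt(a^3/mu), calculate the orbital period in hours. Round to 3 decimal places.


Step 1: a^3 / mu = 3.270200e+22 / 3.986e14 = 8.204214e+07
Step 2: sqrt(8.204214e+07) = 9057.7115 s
Step 3: T = 2*pi * 9057.7115 = 56911.28 s
Step 4: T in hours = 56911.28 / 3600 = 15.809 hours

15.809


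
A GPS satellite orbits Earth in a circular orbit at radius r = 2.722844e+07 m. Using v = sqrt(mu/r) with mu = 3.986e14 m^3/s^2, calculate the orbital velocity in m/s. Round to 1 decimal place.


Step 1: mu / r = 3.986e14 / 2.722844e+07 = 14639105.2884
Step 2: v = sqrt(14639105.2884) = 3826.1 m/s

3826.1


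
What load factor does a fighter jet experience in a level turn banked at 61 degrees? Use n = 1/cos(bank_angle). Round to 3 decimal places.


Step 1: Convert 61 degrees to radians = 1.064651
Step 2: cos(61 deg) = 0.48481
Step 3: n = 1 / 0.48481 = 2.063

2.063


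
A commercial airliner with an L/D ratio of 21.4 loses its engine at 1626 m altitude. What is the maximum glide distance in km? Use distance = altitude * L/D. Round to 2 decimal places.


Step 1: Glide distance = altitude * L/D = 1626 * 21.4 = 34796.4 m
Step 2: Convert to km: 34796.4 / 1000 = 34.80 km

34.80


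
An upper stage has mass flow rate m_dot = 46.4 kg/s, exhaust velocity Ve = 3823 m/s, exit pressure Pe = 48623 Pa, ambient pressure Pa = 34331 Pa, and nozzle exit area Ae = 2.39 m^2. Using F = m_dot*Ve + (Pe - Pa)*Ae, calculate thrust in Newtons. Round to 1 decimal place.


Step 1: Momentum thrust = m_dot * Ve = 46.4 * 3823 = 177387.2 N
Step 2: Pressure thrust = (Pe - Pa) * Ae = (48623 - 34331) * 2.39 = 34157.88 N
Step 3: Total thrust F = 177387.2 + 34157.88 = 211545.1 N

211545.1


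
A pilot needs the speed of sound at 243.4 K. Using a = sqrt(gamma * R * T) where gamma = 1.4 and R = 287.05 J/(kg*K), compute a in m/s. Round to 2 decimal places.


Step 1: gamma * R * T = 1.4 * 287.05 * 243.4 = 97815.158
Step 2: a = sqrt(97815.158) = 312.75 m/s

312.75


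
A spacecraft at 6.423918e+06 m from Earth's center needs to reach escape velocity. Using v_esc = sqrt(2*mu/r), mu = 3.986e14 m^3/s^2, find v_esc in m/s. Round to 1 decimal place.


Step 1: 2*mu/r = 2 * 3.986e14 / 6.423918e+06 = 124098719.8155
Step 2: v_esc = sqrt(124098719.8155) = 11140.0 m/s

11140.0


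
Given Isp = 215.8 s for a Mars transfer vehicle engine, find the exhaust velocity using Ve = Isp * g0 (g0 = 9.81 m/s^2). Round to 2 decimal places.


Step 1: Ve = Isp * g0 = 215.8 * 9.81
Step 2: Ve = 2117.00 m/s

2117.00


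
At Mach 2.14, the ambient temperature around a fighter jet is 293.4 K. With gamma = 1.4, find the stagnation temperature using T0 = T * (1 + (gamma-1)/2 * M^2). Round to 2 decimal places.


Step 1: (gamma-1)/2 = 0.2
Step 2: M^2 = 4.5796
Step 3: 1 + 0.2 * 4.5796 = 1.91592
Step 4: T0 = 293.4 * 1.91592 = 562.13 K

562.13


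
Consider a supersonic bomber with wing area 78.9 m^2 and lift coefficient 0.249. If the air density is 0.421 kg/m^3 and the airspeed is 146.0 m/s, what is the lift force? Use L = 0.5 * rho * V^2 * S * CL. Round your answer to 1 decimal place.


Step 1: Calculate dynamic pressure q = 0.5 * 0.421 * 146.0^2 = 0.5 * 0.421 * 21316.0 = 4487.018 Pa
Step 2: Multiply by wing area and lift coefficient: L = 4487.018 * 78.9 * 0.249
Step 3: L = 354025.7202 * 0.249 = 88152.4 N

88152.4


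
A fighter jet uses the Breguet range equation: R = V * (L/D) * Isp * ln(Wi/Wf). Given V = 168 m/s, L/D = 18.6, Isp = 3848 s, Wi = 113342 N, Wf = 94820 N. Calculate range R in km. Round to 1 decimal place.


Step 1: Coefficient = V * (L/D) * Isp = 168 * 18.6 * 3848 = 12024230.4 m
Step 2: Wi/Wf = 113342 / 94820 = 1.195339
Step 3: ln(1.195339) = 0.178429
Step 4: R = 12024230.4 * 0.178429 = 2145476.7 m = 2145.5 km

2145.5


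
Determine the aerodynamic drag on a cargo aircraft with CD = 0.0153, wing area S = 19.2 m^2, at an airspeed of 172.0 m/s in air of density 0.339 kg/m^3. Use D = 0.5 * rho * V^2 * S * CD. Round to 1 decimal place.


Step 1: Dynamic pressure q = 0.5 * 0.339 * 172.0^2 = 5014.488 Pa
Step 2: Drag D = q * S * CD = 5014.488 * 19.2 * 0.0153
Step 3: D = 1473.1 N

1473.1


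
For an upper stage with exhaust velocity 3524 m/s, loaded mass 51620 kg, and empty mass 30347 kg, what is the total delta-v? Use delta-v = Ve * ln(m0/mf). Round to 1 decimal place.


Step 1: Mass ratio m0/mf = 51620 / 30347 = 1.700992
Step 2: ln(1.700992) = 0.531212
Step 3: delta-v = 3524 * 0.531212 = 1872.0 m/s

1872.0


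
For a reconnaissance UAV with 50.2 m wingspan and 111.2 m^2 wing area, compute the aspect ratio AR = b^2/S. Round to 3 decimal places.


Step 1: b^2 = 50.2^2 = 2520.04
Step 2: AR = 2520.04 / 111.2 = 22.662

22.662


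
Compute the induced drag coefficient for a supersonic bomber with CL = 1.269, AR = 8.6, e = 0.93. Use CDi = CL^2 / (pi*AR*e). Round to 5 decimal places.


Step 1: CL^2 = 1.269^2 = 1.610361
Step 2: pi * AR * e = 3.14159 * 8.6 * 0.93 = 25.126458
Step 3: CDi = 1.610361 / 25.126458 = 0.06409

0.06409


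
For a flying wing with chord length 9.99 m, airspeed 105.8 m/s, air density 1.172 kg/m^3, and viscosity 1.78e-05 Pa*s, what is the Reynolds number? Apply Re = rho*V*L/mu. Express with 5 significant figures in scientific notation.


Step 1: Numerator = rho * V * L = 1.172 * 105.8 * 9.99 = 1238.736024
Step 2: Re = 1238.736024 / 1.78e-05
Step 3: Re = 6.9592e+07

6.9592e+07


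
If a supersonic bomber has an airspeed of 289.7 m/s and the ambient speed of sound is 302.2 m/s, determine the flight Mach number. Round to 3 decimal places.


Step 1: M = V / a = 289.7 / 302.2
Step 2: M = 0.959

0.959


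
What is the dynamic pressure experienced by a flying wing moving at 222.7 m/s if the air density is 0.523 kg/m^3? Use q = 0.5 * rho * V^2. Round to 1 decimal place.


Step 1: V^2 = 222.7^2 = 49595.29
Step 2: q = 0.5 * 0.523 * 49595.29
Step 3: q = 12969.2 Pa

12969.2


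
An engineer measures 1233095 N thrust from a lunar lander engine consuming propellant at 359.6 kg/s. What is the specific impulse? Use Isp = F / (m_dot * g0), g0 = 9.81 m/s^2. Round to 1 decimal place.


Step 1: m_dot * g0 = 359.6 * 9.81 = 3527.68
Step 2: Isp = 1233095 / 3527.68 = 349.5 s

349.5


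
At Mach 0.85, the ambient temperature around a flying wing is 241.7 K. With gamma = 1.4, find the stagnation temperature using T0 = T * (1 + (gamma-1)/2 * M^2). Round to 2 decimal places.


Step 1: (gamma-1)/2 = 0.2
Step 2: M^2 = 0.7225
Step 3: 1 + 0.2 * 0.7225 = 1.1445
Step 4: T0 = 241.7 * 1.1445 = 276.63 K

276.63


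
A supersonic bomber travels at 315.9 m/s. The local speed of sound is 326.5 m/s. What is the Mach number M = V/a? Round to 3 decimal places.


Step 1: M = V / a = 315.9 / 326.5
Step 2: M = 0.968

0.968


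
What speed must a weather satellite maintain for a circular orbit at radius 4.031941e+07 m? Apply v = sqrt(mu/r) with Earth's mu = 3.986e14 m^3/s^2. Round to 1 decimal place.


Step 1: mu / r = 3.986e14 / 4.031941e+07 = 9886057.3605
Step 2: v = sqrt(9886057.3605) = 3144.2 m/s

3144.2


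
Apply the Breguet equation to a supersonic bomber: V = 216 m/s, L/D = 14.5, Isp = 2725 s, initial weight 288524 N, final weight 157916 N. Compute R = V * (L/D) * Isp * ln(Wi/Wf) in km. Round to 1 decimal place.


Step 1: Coefficient = V * (L/D) * Isp = 216 * 14.5 * 2725 = 8534700.0 m
Step 2: Wi/Wf = 288524 / 157916 = 1.827073
Step 3: ln(1.827073) = 0.602715
Step 4: R = 8534700.0 * 0.602715 = 5143991.9 m = 5144.0 km

5144.0


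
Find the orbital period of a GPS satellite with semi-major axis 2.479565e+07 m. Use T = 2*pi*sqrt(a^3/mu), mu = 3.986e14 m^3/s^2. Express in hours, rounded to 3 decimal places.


Step 1: a^3 / mu = 1.524497e+22 / 3.986e14 = 3.824628e+07
Step 2: sqrt(3.824628e+07) = 6184.3577 s
Step 3: T = 2*pi * 6184.3577 = 38857.47 s
Step 4: T in hours = 38857.47 / 3600 = 10.794 hours

10.794


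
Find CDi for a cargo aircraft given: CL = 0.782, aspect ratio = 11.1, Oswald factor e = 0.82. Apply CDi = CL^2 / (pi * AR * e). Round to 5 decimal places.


Step 1: CL^2 = 0.782^2 = 0.611524
Step 2: pi * AR * e = 3.14159 * 11.1 * 0.82 = 28.594776
Step 3: CDi = 0.611524 / 28.594776 = 0.02139

0.02139


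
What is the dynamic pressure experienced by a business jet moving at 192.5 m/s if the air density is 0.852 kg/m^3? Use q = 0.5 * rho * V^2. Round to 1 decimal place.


Step 1: V^2 = 192.5^2 = 37056.25
Step 2: q = 0.5 * 0.852 * 37056.25
Step 3: q = 15786.0 Pa

15786.0


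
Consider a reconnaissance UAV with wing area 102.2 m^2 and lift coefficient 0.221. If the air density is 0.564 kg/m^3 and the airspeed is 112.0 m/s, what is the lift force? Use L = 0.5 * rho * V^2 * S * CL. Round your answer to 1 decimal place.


Step 1: Calculate dynamic pressure q = 0.5 * 0.564 * 112.0^2 = 0.5 * 0.564 * 12544.0 = 3537.408 Pa
Step 2: Multiply by wing area and lift coefficient: L = 3537.408 * 102.2 * 0.221
Step 3: L = 361523.0976 * 0.221 = 79896.6 N

79896.6


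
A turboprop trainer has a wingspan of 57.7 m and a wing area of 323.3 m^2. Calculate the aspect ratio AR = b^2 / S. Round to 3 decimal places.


Step 1: b^2 = 57.7^2 = 3329.29
Step 2: AR = 3329.29 / 323.3 = 10.298

10.298


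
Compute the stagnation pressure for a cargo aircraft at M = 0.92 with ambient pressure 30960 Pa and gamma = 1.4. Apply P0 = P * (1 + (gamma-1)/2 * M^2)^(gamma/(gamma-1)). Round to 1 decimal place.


Step 1: (gamma-1)/2 * M^2 = 0.2 * 0.8464 = 0.16928
Step 2: 1 + 0.16928 = 1.16928
Step 3: Exponent gamma/(gamma-1) = 3.5
Step 4: P0 = 30960 * 1.16928^3.5 = 53520.0 Pa

53520.0


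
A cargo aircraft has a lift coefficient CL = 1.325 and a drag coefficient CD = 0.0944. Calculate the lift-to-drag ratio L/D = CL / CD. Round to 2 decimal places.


Step 1: L/D = CL / CD = 1.325 / 0.0944
Step 2: L/D = 14.04

14.04


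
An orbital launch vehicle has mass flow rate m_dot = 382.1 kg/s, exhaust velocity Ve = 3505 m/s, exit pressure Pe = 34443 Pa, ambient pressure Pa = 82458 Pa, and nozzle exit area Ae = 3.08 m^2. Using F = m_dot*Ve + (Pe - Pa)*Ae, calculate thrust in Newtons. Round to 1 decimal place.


Step 1: Momentum thrust = m_dot * Ve = 382.1 * 3505 = 1339260.5 N
Step 2: Pressure thrust = (Pe - Pa) * Ae = (34443 - 82458) * 3.08 = -147886.20 N
Step 3: Total thrust F = 1339260.5 + -147886.20 = 1191374.3 N

1191374.3
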